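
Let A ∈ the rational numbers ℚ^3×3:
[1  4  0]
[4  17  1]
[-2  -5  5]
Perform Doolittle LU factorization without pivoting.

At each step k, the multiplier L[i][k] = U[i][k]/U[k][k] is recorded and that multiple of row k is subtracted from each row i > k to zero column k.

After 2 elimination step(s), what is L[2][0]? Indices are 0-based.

[col 0] pivot 1
  R1 -= 4*R0 → (0, 1, 1)  (L[1][0] := 4)
  R2 -= -2*R0 → (0, 3, 5)  (L[2][0] := -2)
[col 1] pivot 1
  R2 -= 3*R1 → (0, 0, 2)  (L[2][1] := 3)

L[2][0] = -2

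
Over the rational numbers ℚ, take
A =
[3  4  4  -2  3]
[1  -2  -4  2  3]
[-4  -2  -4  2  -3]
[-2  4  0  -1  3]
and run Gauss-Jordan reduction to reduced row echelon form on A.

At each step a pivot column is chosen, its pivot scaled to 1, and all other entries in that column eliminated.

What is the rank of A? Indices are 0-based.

rank = 4

[1] R0 /= 3  ⇒  (1, 4/3, 4/3, -2/3, 1)
     R1 -= 1·R0  ⇒  (0, -10/3, -16/3, 8/3, 2)
     R2 -= -4·R0  ⇒  (0, 10/3, 4/3, -2/3, 1)
     R3 -= -2·R0  ⇒  (0, 20/3, 8/3, -7/3, 5)
[2] R1 /= -10/3  ⇒  (0, 1, 8/5, -4/5, -3/5)
     R0 -= 4/3·R1  ⇒  (1, 0, -4/5, 2/5, 9/5)
     R2 -= 10/3·R1  ⇒  (0, 0, -4, 2, 3)
     R3 -= 20/3·R1  ⇒  (0, 0, -8, 3, 9)
[3] R2 /= -4  ⇒  (0, 0, 1, -1/2, -3/4)
     R0 -= -4/5·R2  ⇒  (1, 0, 0, 0, 6/5)
     R1 -= 8/5·R2  ⇒  (0, 1, 0, 0, 3/5)
     R3 -= -8·R2  ⇒  (0, 0, 0, -1, 3)
[4] R3 /= -1  ⇒  (0, 0, 0, 1, -3)
     R2 -= -1/2·R3  ⇒  (0, 0, 1, 0, -9/4)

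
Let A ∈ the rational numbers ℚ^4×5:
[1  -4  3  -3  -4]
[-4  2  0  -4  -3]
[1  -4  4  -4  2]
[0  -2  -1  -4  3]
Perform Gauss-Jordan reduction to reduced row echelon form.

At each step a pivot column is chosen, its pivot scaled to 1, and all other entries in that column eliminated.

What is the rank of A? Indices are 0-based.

rank = 4

[1] R0 /= 1  ⇒  (1, -4, 3, -3, -4)
     R1 -= -4·R0  ⇒  (0, -14, 12, -16, -19)
     R2 -= 1·R0  ⇒  (0, 0, 1, -1, 6)
[2] R1 /= -14  ⇒  (0, 1, -6/7, 8/7, 19/14)
     R0 -= -4·R1  ⇒  (1, 0, -3/7, 11/7, 10/7)
     R3 -= -2·R1  ⇒  (0, 0, -19/7, -12/7, 40/7)
[3] R2 /= 1  ⇒  (0, 0, 1, -1, 6)
     R0 -= -3/7·R2  ⇒  (1, 0, 0, 8/7, 4)
     R1 -= -6/7·R2  ⇒  (0, 1, 0, 2/7, 13/2)
     R3 -= -19/7·R2  ⇒  (0, 0, 0, -31/7, 22)
[4] R3 /= -31/7  ⇒  (0, 0, 0, 1, -154/31)
     R0 -= 8/7·R3  ⇒  (1, 0, 0, 0, 300/31)
     R1 -= 2/7·R3  ⇒  (0, 1, 0, 0, 491/62)
     R2 -= -1·R3  ⇒  (0, 0, 1, 0, 32/31)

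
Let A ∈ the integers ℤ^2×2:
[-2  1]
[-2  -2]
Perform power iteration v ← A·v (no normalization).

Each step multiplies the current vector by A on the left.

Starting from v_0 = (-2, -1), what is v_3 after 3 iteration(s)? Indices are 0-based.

v_0 = (-2, -1).
v_1 = A·v_0 = (3, 6).
v_2 = A·v_1 = (0, -18).
v_3 = A·v_2 = (-18, 36).

v_3 = (-18, 36)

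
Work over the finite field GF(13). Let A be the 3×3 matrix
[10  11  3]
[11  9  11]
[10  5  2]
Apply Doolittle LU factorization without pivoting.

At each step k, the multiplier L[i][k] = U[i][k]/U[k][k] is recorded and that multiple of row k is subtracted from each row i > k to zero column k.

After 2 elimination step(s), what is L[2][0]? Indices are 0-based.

Step 1: pivot at (0,0) is 10.
  row1 ← row1 − (5)·row0  ⇒  L[1][0]=5, U row1=(0, 6, 9)
  row2 ← row2 − (1)·row0  ⇒  L[2][0]=1, U row2=(0, 7, 12)
Step 2: pivot at (1,1) is 6.
  row2 ← row2 − (12)·row1  ⇒  L[2][1]=12, U row2=(0, 0, 8)

L[2][0] = 1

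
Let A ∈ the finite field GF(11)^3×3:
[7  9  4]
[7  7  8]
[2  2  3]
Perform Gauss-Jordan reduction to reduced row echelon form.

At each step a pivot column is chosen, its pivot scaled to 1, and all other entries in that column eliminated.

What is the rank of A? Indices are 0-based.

rank = 3

[1] R0 /= 7  ⇒  (1, 6, 10)
     R1 -= 7·R0  ⇒  (0, 9, 4)
     R2 -= 2·R0  ⇒  (0, 1, 5)
[2] R1 /= 9  ⇒  (0, 1, 9)
     R0 -= 6·R1  ⇒  (1, 0, 0)
     R2 -= 1·R1  ⇒  (0, 0, 7)
[3] R2 /= 7  ⇒  (0, 0, 1)
     R1 -= 9·R2  ⇒  (0, 1, 0)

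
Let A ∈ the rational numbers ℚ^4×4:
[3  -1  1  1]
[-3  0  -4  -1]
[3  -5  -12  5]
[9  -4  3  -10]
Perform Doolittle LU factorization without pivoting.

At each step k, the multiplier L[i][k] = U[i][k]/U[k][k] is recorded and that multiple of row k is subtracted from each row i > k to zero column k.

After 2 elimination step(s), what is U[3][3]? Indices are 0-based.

Step 1: pivot at (0,0) is 3.
  row1 ← row1 − (-1)·row0  ⇒  L[1][0]=-1, U row1=(0, -1, -3, 0)
  row2 ← row2 − (1)·row0  ⇒  L[2][0]=1, U row2=(0, -4, -13, 4)
  row3 ← row3 − (3)·row0  ⇒  L[3][0]=3, U row3=(0, -1, 0, -13)
Step 2: pivot at (1,1) is -1.
  row2 ← row2 − (4)·row1  ⇒  L[2][1]=4, U row2=(0, 0, -1, 4)
  row3 ← row3 − (1)·row1  ⇒  L[3][1]=1, U row3=(0, 0, 3, -13)

U[3][3] = -13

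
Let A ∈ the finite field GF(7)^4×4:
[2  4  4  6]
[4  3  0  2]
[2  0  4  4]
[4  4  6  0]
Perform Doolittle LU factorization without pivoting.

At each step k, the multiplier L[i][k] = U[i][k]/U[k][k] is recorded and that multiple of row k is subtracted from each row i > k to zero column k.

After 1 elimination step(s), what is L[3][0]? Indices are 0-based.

L[3][0] = 2

Step 1: pivot at (0,0) is 2.
  row1 ← row1 − (2)·row0  ⇒  L[1][0]=2, U row1=(0, 2, 6, 4)
  row2 ← row2 − (1)·row0  ⇒  L[2][0]=1, U row2=(0, 3, 0, 5)
  row3 ← row3 − (2)·row0  ⇒  L[3][0]=2, U row3=(0, 3, 5, 2)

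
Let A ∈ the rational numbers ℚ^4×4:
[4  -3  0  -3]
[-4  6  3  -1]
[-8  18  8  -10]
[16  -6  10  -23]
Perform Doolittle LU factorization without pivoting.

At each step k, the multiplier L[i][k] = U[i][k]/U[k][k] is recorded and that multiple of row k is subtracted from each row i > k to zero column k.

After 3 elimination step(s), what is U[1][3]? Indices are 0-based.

Step 1: pivot at (0,0) is 4.
  row1 ← row1 − (-1)·row0  ⇒  L[1][0]=-1, U row1=(0, 3, 3, -4)
  row2 ← row2 − (-2)·row0  ⇒  L[2][0]=-2, U row2=(0, 12, 8, -16)
  row3 ← row3 − (4)·row0  ⇒  L[3][0]=4, U row3=(0, 6, 10, -11)
Step 2: pivot at (1,1) is 3.
  row2 ← row2 − (4)·row1  ⇒  L[2][1]=4, U row2=(0, 0, -4, 0)
  row3 ← row3 − (2)·row1  ⇒  L[3][1]=2, U row3=(0, 0, 4, -3)
Step 3: pivot at (2,2) is -4.
  row3 ← row3 − (-1)·row2  ⇒  L[3][2]=-1, U row3=(0, 0, 0, -3)

U[1][3] = -4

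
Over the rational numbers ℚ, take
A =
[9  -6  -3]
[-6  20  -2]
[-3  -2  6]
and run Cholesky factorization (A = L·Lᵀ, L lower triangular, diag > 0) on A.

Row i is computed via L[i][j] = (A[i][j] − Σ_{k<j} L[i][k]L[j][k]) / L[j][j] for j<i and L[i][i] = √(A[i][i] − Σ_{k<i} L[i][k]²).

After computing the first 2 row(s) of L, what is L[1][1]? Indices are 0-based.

L[1][1] = 4

Step 1: L[0][0] = √(9) = 3.
  L[1][0] = (-6) / L[0][0] = -2.
Step 2: L[1][1] = √(16) = 4.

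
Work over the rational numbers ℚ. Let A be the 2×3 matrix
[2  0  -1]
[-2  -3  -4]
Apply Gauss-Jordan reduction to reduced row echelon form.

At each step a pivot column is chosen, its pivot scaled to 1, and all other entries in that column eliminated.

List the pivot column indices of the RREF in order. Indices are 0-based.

[1] R0 /= 2  ⇒  (1, 0, -1/2)
     R1 -= -2·R0  ⇒  (0, -3, -5)
[2] R1 /= -3  ⇒  (0, 1, 5/3)

pivot columns: 0, 1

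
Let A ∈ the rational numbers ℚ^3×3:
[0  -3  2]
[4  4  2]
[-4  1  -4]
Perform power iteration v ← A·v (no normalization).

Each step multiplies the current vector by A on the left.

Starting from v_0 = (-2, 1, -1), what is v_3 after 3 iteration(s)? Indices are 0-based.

v_0 = (-2, 1, -1).
v_1 = A·v_0 = (-5, -6, 13).
v_2 = A·v_1 = (44, -18, -38).
v_3 = A·v_2 = (-22, 28, -42).

v_3 = (-22, 28, -42)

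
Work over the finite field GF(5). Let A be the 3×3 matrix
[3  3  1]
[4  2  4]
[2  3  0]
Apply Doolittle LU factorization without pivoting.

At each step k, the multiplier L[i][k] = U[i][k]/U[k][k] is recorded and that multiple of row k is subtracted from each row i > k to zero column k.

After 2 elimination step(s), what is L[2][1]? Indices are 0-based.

k=0: U[0][0]=3
  eliminate (1,0): mult=3, new row 1: (0, 3, 1); set L[1][0]=3
  eliminate (2,0): mult=4, new row 2: (0, 1, 1); set L[2][0]=4
k=1: U[1][1]=3
  eliminate (2,1): mult=2, new row 2: (0, 0, 4); set L[2][1]=2

L[2][1] = 2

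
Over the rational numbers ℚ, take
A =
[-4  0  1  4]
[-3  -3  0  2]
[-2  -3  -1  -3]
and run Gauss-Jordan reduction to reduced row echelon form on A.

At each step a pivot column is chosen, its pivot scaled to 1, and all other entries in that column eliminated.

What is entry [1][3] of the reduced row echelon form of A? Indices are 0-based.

[1] R0 /= -4  ⇒  (1, 0, -1/4, -1)
     R1 -= -3·R0  ⇒  (0, -3, -3/4, -1)
     R2 -= -2·R0  ⇒  (0, -3, -3/2, -5)
[2] R1 /= -3  ⇒  (0, 1, 1/4, 1/3)
     R2 -= -3·R1  ⇒  (0, 0, -3/4, -4)
[3] R2 /= -3/4  ⇒  (0, 0, 1, 16/3)
     R0 -= -1/4·R2  ⇒  (1, 0, 0, 1/3)
     R1 -= 1/4·R2  ⇒  (0, 1, 0, -1)

M[1][3] = -1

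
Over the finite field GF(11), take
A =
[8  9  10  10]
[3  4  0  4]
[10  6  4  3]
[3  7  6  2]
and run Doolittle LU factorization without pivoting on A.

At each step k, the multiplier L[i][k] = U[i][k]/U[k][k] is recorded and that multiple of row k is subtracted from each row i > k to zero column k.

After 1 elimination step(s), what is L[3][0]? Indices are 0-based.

L[3][0] = 10

Step 1: pivot at (0,0) is 8.
  row1 ← row1 − (10)·row0  ⇒  L[1][0]=10, U row1=(0, 2, 10, 3)
  row2 ← row2 − (4)·row0  ⇒  L[2][0]=4, U row2=(0, 3, 8, 7)
  row3 ← row3 − (10)·row0  ⇒  L[3][0]=10, U row3=(0, 5, 5, 1)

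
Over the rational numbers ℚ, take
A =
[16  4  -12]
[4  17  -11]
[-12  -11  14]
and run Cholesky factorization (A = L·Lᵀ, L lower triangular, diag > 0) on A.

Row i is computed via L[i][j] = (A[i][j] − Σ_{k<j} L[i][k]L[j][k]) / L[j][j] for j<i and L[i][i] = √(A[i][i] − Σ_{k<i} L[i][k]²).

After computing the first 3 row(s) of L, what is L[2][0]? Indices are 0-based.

Step 1: L[0][0] = √(16) = 4.
  L[1][0] = (4) / L[0][0] = 1.
Step 2: L[1][1] = √(16) = 4.
  L[2][0] = (-12) / L[0][0] = -3.
  L[2][1] = (-8) / L[1][1] = -2.
Step 3: L[2][2] = √(1) = 1.

L[2][0] = -3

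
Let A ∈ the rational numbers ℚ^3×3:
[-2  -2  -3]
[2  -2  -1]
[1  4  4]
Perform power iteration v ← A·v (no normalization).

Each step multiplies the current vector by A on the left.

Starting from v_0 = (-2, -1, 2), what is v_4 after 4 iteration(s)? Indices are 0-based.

v_4 = (2, 22, -16)

v_0 = (-2, -1, 2).
v_1 = A·v_0 = (0, -4, 2).
v_2 = A·v_1 = (2, 6, -8).
v_3 = A·v_2 = (8, 0, -6).
v_4 = A·v_3 = (2, 22, -16).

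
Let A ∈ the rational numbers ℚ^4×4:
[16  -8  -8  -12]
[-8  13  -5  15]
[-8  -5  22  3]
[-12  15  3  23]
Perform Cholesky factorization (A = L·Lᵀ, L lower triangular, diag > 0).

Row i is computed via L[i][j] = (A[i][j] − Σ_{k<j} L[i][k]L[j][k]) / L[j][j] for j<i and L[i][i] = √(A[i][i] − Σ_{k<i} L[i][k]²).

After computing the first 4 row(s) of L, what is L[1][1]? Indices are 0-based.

Step 1: L[0][0] = √(16) = 4.
  L[1][0] = (-8) / L[0][0] = -2.
Step 2: L[1][1] = √(9) = 3.
  L[2][0] = (-8) / L[0][0] = -2.
  L[2][1] = (-9) / L[1][1] = -3.
Step 3: L[2][2] = √(9) = 3.
  L[3][0] = (-12) / L[0][0] = -3.
  L[3][1] = (9) / L[1][1] = 3.
  L[3][2] = (6) / L[2][2] = 2.
Step 4: L[3][3] = √(1) = 1.

L[1][1] = 3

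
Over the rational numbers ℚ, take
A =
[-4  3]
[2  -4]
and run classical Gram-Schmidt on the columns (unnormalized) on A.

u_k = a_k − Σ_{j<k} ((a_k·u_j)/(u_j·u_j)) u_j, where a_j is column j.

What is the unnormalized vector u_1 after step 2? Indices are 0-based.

Step 1: u_0 = a_0 = (-4, 2).
Step 2: u_1 = a_1 − (-1)·u_0 = (-1, -2).

u_1 = (-1, -2)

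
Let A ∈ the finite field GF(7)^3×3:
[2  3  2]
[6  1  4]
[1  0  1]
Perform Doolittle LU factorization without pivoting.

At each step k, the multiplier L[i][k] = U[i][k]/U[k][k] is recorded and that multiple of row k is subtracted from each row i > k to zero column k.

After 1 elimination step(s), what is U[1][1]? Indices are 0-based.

U[1][1] = 6

[col 0] pivot 2
  R1 -= 3*R0 → (0, 6, 5)  (L[1][0] := 3)
  R2 -= 4*R0 → (0, 2, 0)  (L[2][0] := 4)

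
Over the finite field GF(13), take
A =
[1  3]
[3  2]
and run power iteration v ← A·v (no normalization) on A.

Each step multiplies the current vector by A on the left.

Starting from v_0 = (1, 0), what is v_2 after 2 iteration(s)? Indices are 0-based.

v_2 = (10, 9)

v_0 = (1, 0).
v_1 = A·v_0 = (1, 3).
v_2 = A·v_1 = (10, 9).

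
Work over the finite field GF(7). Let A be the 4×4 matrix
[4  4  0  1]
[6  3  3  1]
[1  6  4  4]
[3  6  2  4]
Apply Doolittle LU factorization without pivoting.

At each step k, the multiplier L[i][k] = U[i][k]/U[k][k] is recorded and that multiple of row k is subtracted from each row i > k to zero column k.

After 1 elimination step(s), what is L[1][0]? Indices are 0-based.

Step 1: pivot at (0,0) is 4.
  row1 ← row1 − (5)·row0  ⇒  L[1][0]=5, U row1=(0, 4, 3, 3)
  row2 ← row2 − (2)·row0  ⇒  L[2][0]=2, U row2=(0, 5, 4, 2)
  row3 ← row3 − (6)·row0  ⇒  L[3][0]=6, U row3=(0, 3, 2, 5)

L[1][0] = 5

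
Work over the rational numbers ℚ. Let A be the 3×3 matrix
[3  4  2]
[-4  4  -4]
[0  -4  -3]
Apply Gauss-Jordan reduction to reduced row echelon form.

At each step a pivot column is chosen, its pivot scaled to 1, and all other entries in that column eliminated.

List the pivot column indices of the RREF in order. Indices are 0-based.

step 1: normalize row 0 (÷3) = (1, 4/3, 2/3)
  row 1: subtract -4×row0 = (0, 28/3, -4/3)
step 2: normalize row 1 (÷28/3) = (0, 1, -1/7)
  row 0: subtract 4/3×row1 = (1, 0, 6/7)
  row 2: subtract -4×row1 = (0, 0, -25/7)
step 3: normalize row 2 (÷-25/7) = (0, 0, 1)
  row 0: subtract 6/7×row2 = (1, 0, 0)
  row 1: subtract -1/7×row2 = (0, 1, 0)

pivot columns: 0, 1, 2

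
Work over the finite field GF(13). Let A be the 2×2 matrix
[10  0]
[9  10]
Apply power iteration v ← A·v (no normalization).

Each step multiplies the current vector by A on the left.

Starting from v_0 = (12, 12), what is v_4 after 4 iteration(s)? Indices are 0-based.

v_0 = (12, 12).
v_1 = A·v_0 = (3, 7).
v_2 = A·v_1 = (4, 6).
v_3 = A·v_2 = (1, 5).
v_4 = A·v_3 = (10, 7).

v_4 = (10, 7)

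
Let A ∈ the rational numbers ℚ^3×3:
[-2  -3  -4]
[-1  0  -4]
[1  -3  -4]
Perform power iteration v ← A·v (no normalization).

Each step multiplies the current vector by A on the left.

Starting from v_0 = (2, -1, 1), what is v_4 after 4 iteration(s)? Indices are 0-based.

v_4 = (414, 147, 153)

v_0 = (2, -1, 1).
v_1 = A·v_0 = (-5, -6, 1).
v_2 = A·v_1 = (24, 1, 9).
v_3 = A·v_2 = (-87, -60, -15).
v_4 = A·v_3 = (414, 147, 153).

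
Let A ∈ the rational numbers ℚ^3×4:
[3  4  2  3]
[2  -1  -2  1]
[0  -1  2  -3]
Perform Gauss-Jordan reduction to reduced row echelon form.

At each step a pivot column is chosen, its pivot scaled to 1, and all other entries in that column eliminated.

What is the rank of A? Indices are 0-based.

pivot(0,0)=3: scale R0 → (1, 4/3, 2/3, 1)
  clear (1,0): R1 −= (2)R0 → (0, -11/3, -10/3, -1)
pivot(1,1)=-11/3: scale R1 → (0, 1, 10/11, 3/11)
  clear (0,1): R0 −= (4/3)R1 → (1, 0, -6/11, 7/11)
  clear (2,1): R2 −= (-1)R1 → (0, 0, 32/11, -30/11)
pivot(2,2)=32/11: scale R2 → (0, 0, 1, -15/16)
  clear (0,2): R0 −= (-6/11)R2 → (1, 0, 0, 1/8)
  clear (1,2): R1 −= (10/11)R2 → (0, 1, 0, 9/8)

rank = 3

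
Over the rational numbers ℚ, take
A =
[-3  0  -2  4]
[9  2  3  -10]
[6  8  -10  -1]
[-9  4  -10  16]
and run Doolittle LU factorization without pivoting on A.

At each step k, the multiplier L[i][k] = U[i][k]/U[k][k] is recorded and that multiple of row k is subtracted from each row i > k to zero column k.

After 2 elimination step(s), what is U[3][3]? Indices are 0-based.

U[3][3] = 0

k=0: U[0][0]=-3
  eliminate (1,0): mult=-3, new row 1: (0, 2, -3, 2); set L[1][0]=-3
  eliminate (2,0): mult=-2, new row 2: (0, 8, -14, 7); set L[2][0]=-2
  eliminate (3,0): mult=3, new row 3: (0, 4, -4, 4); set L[3][0]=3
k=1: U[1][1]=2
  eliminate (2,1): mult=4, new row 2: (0, 0, -2, -1); set L[2][1]=4
  eliminate (3,1): mult=2, new row 3: (0, 0, 2, 0); set L[3][1]=2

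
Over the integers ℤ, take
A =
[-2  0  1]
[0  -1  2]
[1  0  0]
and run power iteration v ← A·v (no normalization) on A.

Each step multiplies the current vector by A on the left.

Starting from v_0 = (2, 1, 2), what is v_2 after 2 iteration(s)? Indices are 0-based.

v_0 = (2, 1, 2).
v_1 = A·v_0 = (-2, 3, 2).
v_2 = A·v_1 = (6, 1, -2).

v_2 = (6, 1, -2)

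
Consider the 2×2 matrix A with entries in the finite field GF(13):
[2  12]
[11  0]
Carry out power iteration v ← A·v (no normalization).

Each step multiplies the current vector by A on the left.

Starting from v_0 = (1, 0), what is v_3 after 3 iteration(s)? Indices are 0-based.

v_0 = (1, 0).
v_1 = A·v_0 = (2, 11).
v_2 = A·v_1 = (6, 9).
v_3 = A·v_2 = (3, 1).

v_3 = (3, 1)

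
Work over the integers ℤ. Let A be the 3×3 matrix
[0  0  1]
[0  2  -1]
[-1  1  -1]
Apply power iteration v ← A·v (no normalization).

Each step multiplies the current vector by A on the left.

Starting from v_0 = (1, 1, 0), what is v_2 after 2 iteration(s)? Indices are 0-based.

v_2 = (0, 4, 2)

v_0 = (1, 1, 0).
v_1 = A·v_0 = (0, 2, 0).
v_2 = A·v_1 = (0, 4, 2).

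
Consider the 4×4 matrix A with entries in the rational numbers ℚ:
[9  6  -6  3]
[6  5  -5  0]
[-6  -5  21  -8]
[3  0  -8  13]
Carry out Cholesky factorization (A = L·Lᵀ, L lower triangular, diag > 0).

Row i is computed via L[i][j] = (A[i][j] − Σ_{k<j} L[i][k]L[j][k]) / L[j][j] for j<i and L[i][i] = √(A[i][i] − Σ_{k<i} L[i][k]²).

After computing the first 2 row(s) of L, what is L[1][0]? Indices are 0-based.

Step 1: L[0][0] = √(9) = 3.
  L[1][0] = (6) / L[0][0] = 2.
Step 2: L[1][1] = √(1) = 1.

L[1][0] = 2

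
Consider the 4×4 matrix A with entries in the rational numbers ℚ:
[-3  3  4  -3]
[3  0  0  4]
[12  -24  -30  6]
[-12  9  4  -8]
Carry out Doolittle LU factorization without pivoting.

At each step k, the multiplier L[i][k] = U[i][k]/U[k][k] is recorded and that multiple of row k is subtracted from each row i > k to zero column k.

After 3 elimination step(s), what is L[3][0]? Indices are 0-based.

L[3][0] = 4

k=0: U[0][0]=-3
  eliminate (1,0): mult=-1, new row 1: (0, 3, 4, 1); set L[1][0]=-1
  eliminate (2,0): mult=-4, new row 2: (0, -12, -14, -6); set L[2][0]=-4
  eliminate (3,0): mult=4, new row 3: (0, -3, -12, 4); set L[3][0]=4
k=1: U[1][1]=3
  eliminate (2,1): mult=-4, new row 2: (0, 0, 2, -2); set L[2][1]=-4
  eliminate (3,1): mult=-1, new row 3: (0, 0, -8, 5); set L[3][1]=-1
k=2: U[2][2]=2
  eliminate (3,2): mult=-4, new row 3: (0, 0, 0, -3); set L[3][2]=-4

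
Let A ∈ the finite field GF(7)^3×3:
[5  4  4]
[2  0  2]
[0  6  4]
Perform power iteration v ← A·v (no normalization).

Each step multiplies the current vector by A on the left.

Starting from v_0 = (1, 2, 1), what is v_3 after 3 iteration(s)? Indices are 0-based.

v_3 = (6, 2, 6)

v_0 = (1, 2, 1).
v_1 = A·v_0 = (3, 4, 2).
v_2 = A·v_1 = (4, 3, 4).
v_3 = A·v_2 = (6, 2, 6).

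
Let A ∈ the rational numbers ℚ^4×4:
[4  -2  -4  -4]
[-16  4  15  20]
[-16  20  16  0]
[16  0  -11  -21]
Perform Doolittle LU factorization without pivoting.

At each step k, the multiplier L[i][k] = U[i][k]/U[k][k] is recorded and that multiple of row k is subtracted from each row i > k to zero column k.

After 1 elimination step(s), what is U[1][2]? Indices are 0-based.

[col 0] pivot 4
  R1 -= -4*R0 → (0, -4, -1, 4)  (L[1][0] := -4)
  R2 -= -4*R0 → (0, 12, 0, -16)  (L[2][0] := -4)
  R3 -= 4*R0 → (0, 8, 5, -5)  (L[3][0] := 4)

U[1][2] = -1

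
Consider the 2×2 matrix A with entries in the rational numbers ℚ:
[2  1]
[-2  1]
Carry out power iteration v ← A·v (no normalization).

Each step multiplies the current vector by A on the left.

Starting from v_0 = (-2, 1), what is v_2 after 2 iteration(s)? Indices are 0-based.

v_2 = (-1, 11)

v_0 = (-2, 1).
v_1 = A·v_0 = (-3, 5).
v_2 = A·v_1 = (-1, 11).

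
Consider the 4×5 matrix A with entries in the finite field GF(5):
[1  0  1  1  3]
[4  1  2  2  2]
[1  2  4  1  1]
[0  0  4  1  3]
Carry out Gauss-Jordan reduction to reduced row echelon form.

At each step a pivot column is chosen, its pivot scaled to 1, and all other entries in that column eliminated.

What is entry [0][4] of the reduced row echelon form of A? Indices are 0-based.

pivot(0,0)=1: scale R0 → (1, 0, 1, 1, 3)
  clear (1,0): R1 −= (4)R0 → (0, 1, 3, 3, 0)
  clear (2,0): R2 −= (1)R0 → (0, 2, 3, 0, 3)
pivot(1,1)=1: scale R1 → (0, 1, 3, 3, 0)
  clear (2,1): R2 −= (2)R1 → (0, 0, 2, 4, 3)
pivot(2,2)=2: scale R2 → (0, 0, 1, 2, 4)
  clear (0,2): R0 −= (1)R2 → (1, 0, 0, 4, 4)
  clear (1,2): R1 −= (3)R2 → (0, 1, 0, 2, 3)
  clear (3,2): R3 −= (4)R2 → (0, 0, 0, 3, 2)
pivot(3,3)=3: scale R3 → (0, 0, 0, 1, 4)
  clear (0,3): R0 −= (4)R3 → (1, 0, 0, 0, 3)
  clear (1,3): R1 −= (2)R3 → (0, 1, 0, 0, 0)
  clear (2,3): R2 −= (2)R3 → (0, 0, 1, 0, 1)

M[0][4] = 3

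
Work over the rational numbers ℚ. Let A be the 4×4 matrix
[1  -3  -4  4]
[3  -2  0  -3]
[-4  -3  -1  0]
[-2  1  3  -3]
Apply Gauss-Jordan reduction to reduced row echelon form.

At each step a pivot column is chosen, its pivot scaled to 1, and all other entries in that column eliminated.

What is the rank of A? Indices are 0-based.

pivot(0,0)=1: scale R0 → (1, -3, -4, 4)
  clear (1,0): R1 −= (3)R0 → (0, 7, 12, -15)
  clear (2,0): R2 −= (-4)R0 → (0, -15, -17, 16)
  clear (3,0): R3 −= (-2)R0 → (0, -5, -5, 5)
pivot(1,1)=7: scale R1 → (0, 1, 12/7, -15/7)
  clear (0,1): R0 −= (-3)R1 → (1, 0, 8/7, -17/7)
  clear (2,1): R2 −= (-15)R1 → (0, 0, 61/7, -113/7)
  clear (3,1): R3 −= (-5)R1 → (0, 0, 25/7, -40/7)
pivot(2,2)=61/7: scale R2 → (0, 0, 1, -113/61)
  clear (0,2): R0 −= (8/7)R2 → (1, 0, 0, -19/61)
  clear (1,2): R1 −= (12/7)R2 → (0, 1, 0, 63/61)
  clear (3,2): R3 −= (25/7)R2 → (0, 0, 0, 55/61)
pivot(3,3)=55/61: scale R3 → (0, 0, 0, 1)
  clear (0,3): R0 −= (-19/61)R3 → (1, 0, 0, 0)
  clear (1,3): R1 −= (63/61)R3 → (0, 1, 0, 0)
  clear (2,3): R2 −= (-113/61)R3 → (0, 0, 1, 0)

rank = 4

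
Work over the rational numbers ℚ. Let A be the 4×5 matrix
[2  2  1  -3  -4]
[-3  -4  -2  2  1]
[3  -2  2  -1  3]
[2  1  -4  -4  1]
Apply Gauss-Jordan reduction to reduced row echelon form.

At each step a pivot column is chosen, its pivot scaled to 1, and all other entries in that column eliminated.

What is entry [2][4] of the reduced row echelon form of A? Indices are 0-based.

pivot(0,0)=2: scale R0 → (1, 1, 1/2, -3/2, -2)
  clear (1,0): R1 −= (-3)R0 → (0, -1, -1/2, -5/2, -5)
  clear (2,0): R2 −= (3)R0 → (0, -5, 1/2, 7/2, 9)
  clear (3,0): R3 −= (2)R0 → (0, -1, -5, -1, 5)
pivot(1,1)=-1: scale R1 → (0, 1, 1/2, 5/2, 5)
  clear (0,1): R0 −= (1)R1 → (1, 0, 0, -4, -7)
  clear (2,1): R2 −= (-5)R1 → (0, 0, 3, 16, 34)
  clear (3,1): R3 −= (-1)R1 → (0, 0, -9/2, 3/2, 10)
pivot(2,2)=3: scale R2 → (0, 0, 1, 16/3, 34/3)
  clear (1,2): R1 −= (1/2)R2 → (0, 1, 0, -1/6, -2/3)
  clear (3,2): R3 −= (-9/2)R2 → (0, 0, 0, 51/2, 61)
pivot(3,3)=51/2: scale R3 → (0, 0, 0, 1, 122/51)
  clear (0,3): R0 −= (-4)R3 → (1, 0, 0, 0, 131/51)
  clear (1,3): R1 −= (-1/6)R3 → (0, 1, 0, 0, -41/153)
  clear (2,3): R2 −= (16/3)R3 → (0, 0, 1, 0, -218/153)

M[2][4] = -218/153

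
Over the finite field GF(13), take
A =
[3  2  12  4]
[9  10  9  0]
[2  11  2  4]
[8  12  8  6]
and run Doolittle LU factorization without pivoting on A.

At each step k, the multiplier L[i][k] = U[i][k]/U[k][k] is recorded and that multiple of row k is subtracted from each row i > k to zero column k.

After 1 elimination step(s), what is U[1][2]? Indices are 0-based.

U[1][2] = 12

k=0: U[0][0]=3
  eliminate (1,0): mult=3, new row 1: (0, 4, 12, 1); set L[1][0]=3
  eliminate (2,0): mult=5, new row 2: (0, 1, 7, 10); set L[2][0]=5
  eliminate (3,0): mult=7, new row 3: (0, 11, 2, 4); set L[3][0]=7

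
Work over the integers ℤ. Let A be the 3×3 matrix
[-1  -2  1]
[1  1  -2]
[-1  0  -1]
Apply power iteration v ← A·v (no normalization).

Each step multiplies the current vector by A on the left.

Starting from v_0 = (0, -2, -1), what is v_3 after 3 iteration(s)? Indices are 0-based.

v_0 = (0, -2, -1).
v_1 = A·v_0 = (3, 0, 1).
v_2 = A·v_1 = (-2, 1, -4).
v_3 = A·v_2 = (-4, 7, 6).

v_3 = (-4, 7, 6)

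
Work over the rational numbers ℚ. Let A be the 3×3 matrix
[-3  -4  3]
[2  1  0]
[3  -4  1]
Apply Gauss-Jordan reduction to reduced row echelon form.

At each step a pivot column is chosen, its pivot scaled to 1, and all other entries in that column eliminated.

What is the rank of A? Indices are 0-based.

pivot(0,0)=-3: scale R0 → (1, 4/3, -1)
  clear (1,0): R1 −= (2)R0 → (0, -5/3, 2)
  clear (2,0): R2 −= (3)R0 → (0, -8, 4)
pivot(1,1)=-5/3: scale R1 → (0, 1, -6/5)
  clear (0,1): R0 −= (4/3)R1 → (1, 0, 3/5)
  clear (2,1): R2 −= (-8)R1 → (0, 0, -28/5)
pivot(2,2)=-28/5: scale R2 → (0, 0, 1)
  clear (0,2): R0 −= (3/5)R2 → (1, 0, 0)
  clear (1,2): R1 −= (-6/5)R2 → (0, 1, 0)

rank = 3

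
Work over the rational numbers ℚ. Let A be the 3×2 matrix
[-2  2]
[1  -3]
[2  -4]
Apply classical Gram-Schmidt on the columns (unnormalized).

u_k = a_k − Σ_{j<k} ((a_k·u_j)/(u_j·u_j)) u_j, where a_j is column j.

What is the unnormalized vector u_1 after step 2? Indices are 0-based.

Step 1: u_0 = a_0 = (-2, 1, 2).
Step 2: u_1 = a_1 − (-5/3)·u_0 = (-4/3, -4/3, -2/3).

u_1 = (-4/3, -4/3, -2/3)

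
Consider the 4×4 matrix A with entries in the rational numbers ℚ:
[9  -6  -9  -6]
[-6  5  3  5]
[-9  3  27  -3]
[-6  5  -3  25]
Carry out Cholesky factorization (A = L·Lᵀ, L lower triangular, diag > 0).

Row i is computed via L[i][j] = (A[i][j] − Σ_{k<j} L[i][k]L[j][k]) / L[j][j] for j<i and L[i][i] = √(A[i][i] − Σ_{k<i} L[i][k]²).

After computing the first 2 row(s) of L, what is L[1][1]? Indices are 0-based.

Step 1: L[0][0] = √(9) = 3.
  L[1][0] = (-6) / L[0][0] = -2.
Step 2: L[1][1] = √(1) = 1.

L[1][1] = 1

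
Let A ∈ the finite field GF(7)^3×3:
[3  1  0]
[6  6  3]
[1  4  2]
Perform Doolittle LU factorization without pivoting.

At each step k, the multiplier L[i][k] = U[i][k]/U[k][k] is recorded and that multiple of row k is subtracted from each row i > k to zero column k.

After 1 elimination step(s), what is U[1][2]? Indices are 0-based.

k=0: U[0][0]=3
  eliminate (1,0): mult=2, new row 1: (0, 4, 3); set L[1][0]=2
  eliminate (2,0): mult=5, new row 2: (0, 6, 2); set L[2][0]=5

U[1][2] = 3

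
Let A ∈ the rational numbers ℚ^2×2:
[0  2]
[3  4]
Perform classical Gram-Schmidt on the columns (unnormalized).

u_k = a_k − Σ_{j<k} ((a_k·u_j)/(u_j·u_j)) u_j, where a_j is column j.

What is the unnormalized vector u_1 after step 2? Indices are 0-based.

u_1 = (2, 0)

Step 1: u_0 = a_0 = (0, 3).
Step 2: u_1 = a_1 − (4/3)·u_0 = (2, 0).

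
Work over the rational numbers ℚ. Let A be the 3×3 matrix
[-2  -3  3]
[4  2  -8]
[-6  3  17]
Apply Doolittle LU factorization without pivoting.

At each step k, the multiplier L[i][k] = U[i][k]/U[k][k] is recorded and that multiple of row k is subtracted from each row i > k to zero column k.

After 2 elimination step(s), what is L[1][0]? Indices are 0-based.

L[1][0] = -2

k=0: U[0][0]=-2
  eliminate (1,0): mult=-2, new row 1: (0, -4, -2); set L[1][0]=-2
  eliminate (2,0): mult=3, new row 2: (0, 12, 8); set L[2][0]=3
k=1: U[1][1]=-4
  eliminate (2,1): mult=-3, new row 2: (0, 0, 2); set L[2][1]=-3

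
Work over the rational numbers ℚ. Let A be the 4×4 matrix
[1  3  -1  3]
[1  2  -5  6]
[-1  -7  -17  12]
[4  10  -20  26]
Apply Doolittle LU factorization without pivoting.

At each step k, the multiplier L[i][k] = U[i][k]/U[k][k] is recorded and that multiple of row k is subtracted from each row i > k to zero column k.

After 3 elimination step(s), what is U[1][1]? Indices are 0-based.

U[1][1] = -1

Step 1: pivot at (0,0) is 1.
  row1 ← row1 − (1)·row0  ⇒  L[1][0]=1, U row1=(0, -1, -4, 3)
  row2 ← row2 − (-1)·row0  ⇒  L[2][0]=-1, U row2=(0, -4, -18, 15)
  row3 ← row3 − (4)·row0  ⇒  L[3][0]=4, U row3=(0, -2, -16, 14)
Step 2: pivot at (1,1) is -1.
  row2 ← row2 − (4)·row1  ⇒  L[2][1]=4, U row2=(0, 0, -2, 3)
  row3 ← row3 − (2)·row1  ⇒  L[3][1]=2, U row3=(0, 0, -8, 8)
Step 3: pivot at (2,2) is -2.
  row3 ← row3 − (4)·row2  ⇒  L[3][2]=4, U row3=(0, 0, 0, -4)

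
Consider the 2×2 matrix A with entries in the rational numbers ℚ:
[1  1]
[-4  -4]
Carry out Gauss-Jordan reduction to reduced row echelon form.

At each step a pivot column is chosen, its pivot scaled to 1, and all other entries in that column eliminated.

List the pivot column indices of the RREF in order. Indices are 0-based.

step 1: normalize row 0 (÷1) = (1, 1)
  row 1: subtract -4×row0 = (0, 0)
skip col 1 (zero from row 1)

pivot columns: 0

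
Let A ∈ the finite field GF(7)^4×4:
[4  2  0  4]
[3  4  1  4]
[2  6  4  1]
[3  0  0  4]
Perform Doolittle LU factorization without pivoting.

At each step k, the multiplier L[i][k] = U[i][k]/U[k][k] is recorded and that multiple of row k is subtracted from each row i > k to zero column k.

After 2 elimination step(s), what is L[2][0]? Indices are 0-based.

L[2][0] = 4

[col 0] pivot 4
  R1 -= 6*R0 → (0, 6, 1, 1)  (L[1][0] := 6)
  R2 -= 4*R0 → (0, 5, 4, 6)  (L[2][0] := 4)
  R3 -= 6*R0 → (0, 2, 0, 1)  (L[3][0] := 6)
[col 1] pivot 6
  R2 -= 2*R1 → (0, 0, 2, 4)  (L[2][1] := 2)
  R3 -= 5*R1 → (0, 0, 2, 3)  (L[3][1] := 5)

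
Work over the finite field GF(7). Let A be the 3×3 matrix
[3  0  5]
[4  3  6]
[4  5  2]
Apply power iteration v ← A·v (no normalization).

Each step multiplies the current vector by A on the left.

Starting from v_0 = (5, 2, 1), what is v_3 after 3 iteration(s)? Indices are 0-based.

v_0 = (5, 2, 1).
v_1 = A·v_0 = (6, 4, 4).
v_2 = A·v_1 = (3, 4, 3).
v_3 = A·v_2 = (3, 0, 3).

v_3 = (3, 0, 3)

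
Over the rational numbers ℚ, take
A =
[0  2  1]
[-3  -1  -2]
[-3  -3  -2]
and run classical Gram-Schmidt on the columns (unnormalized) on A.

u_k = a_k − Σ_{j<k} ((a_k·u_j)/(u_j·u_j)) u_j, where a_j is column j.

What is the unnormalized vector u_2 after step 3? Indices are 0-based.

u_2 = (1/3, -1/3, 1/3)

Step 1: u_0 = a_0 = (0, -3, -3).
Step 2: u_1 = a_1 − (2/3)·u_0 = (2, 1, -1).
Step 3: u_2 = a_2 − (2/3)·u_0 − (1/3)·u_1 = (1/3, -1/3, 1/3).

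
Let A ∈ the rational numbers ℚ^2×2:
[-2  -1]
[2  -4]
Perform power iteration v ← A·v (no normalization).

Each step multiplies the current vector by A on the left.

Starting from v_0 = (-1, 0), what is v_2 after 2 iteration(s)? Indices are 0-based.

v_0 = (-1, 0).
v_1 = A·v_0 = (2, -2).
v_2 = A·v_1 = (-2, 12).

v_2 = (-2, 12)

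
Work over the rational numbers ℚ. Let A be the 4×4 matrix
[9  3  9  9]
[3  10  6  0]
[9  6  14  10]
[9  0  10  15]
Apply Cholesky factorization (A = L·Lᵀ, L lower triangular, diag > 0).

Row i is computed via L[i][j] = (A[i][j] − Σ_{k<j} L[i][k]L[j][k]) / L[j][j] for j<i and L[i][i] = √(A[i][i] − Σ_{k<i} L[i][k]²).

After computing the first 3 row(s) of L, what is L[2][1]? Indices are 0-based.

Step 1: L[0][0] = √(9) = 3.
  L[1][0] = (3) / L[0][0] = 1.
Step 2: L[1][1] = √(9) = 3.
  L[2][0] = (9) / L[0][0] = 3.
  L[2][1] = (3) / L[1][1] = 1.
Step 3: L[2][2] = √(4) = 2.

L[2][1] = 1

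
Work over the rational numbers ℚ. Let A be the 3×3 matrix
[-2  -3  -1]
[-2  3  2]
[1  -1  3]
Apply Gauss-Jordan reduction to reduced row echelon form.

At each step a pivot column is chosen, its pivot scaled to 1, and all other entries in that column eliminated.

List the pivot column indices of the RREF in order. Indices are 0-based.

step 1: normalize row 0 (÷-2) = (1, 3/2, 1/2)
  row 1: subtract -2×row0 = (0, 6, 3)
  row 2: subtract 1×row0 = (0, -5/2, 5/2)
step 2: normalize row 1 (÷6) = (0, 1, 1/2)
  row 0: subtract 3/2×row1 = (1, 0, -1/4)
  row 2: subtract -5/2×row1 = (0, 0, 15/4)
step 3: normalize row 2 (÷15/4) = (0, 0, 1)
  row 0: subtract -1/4×row2 = (1, 0, 0)
  row 1: subtract 1/2×row2 = (0, 1, 0)

pivot columns: 0, 1, 2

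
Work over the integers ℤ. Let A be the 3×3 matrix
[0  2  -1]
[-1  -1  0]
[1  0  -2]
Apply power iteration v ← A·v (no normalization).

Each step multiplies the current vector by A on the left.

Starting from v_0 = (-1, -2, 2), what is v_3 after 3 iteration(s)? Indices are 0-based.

v_3 = (2, -14, 3)

v_0 = (-1, -2, 2).
v_1 = A·v_0 = (-6, 3, -5).
v_2 = A·v_1 = (11, 3, 4).
v_3 = A·v_2 = (2, -14, 3).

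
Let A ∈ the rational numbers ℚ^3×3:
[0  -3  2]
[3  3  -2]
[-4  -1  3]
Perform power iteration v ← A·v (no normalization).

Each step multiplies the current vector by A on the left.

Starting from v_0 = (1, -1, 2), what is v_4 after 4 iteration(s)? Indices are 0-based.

v_0 = (1, -1, 2).
v_1 = A·v_0 = (7, -4, 3).
v_2 = A·v_1 = (18, 3, -15).
v_3 = A·v_2 = (-39, 93, -120).
v_4 = A·v_3 = (-519, 402, -297).

v_4 = (-519, 402, -297)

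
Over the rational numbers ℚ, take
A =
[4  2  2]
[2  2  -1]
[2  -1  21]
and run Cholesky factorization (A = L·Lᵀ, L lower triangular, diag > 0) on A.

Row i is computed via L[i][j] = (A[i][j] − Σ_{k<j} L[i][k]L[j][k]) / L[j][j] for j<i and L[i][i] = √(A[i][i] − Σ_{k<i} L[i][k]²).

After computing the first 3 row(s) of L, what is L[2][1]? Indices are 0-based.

Step 1: L[0][0] = √(4) = 2.
  L[1][0] = (2) / L[0][0] = 1.
Step 2: L[1][1] = √(1) = 1.
  L[2][0] = (2) / L[0][0] = 1.
  L[2][1] = (-2) / L[1][1] = -2.
Step 3: L[2][2] = √(16) = 4.

L[2][1] = -2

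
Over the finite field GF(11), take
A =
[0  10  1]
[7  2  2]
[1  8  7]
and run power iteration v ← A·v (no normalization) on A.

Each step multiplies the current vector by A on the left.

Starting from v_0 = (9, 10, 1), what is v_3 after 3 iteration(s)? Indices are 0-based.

v_0 = (9, 10, 1).
v_1 = A·v_0 = (2, 8, 8).
v_2 = A·v_1 = (0, 2, 1).
v_3 = A·v_2 = (10, 6, 1).

v_3 = (10, 6, 1)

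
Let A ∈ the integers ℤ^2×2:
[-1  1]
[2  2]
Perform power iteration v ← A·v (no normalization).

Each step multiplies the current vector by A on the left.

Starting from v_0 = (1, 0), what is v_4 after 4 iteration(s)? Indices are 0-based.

v_0 = (1, 0).
v_1 = A·v_0 = (-1, 2).
v_2 = A·v_1 = (3, 2).
v_3 = A·v_2 = (-1, 10).
v_4 = A·v_3 = (11, 18).

v_4 = (11, 18)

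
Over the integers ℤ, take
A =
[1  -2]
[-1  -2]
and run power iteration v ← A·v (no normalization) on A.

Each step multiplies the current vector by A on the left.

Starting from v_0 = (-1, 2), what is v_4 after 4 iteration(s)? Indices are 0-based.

v_0 = (-1, 2).
v_1 = A·v_0 = (-5, -3).
v_2 = A·v_1 = (1, 11).
v_3 = A·v_2 = (-21, -23).
v_4 = A·v_3 = (25, 67).

v_4 = (25, 67)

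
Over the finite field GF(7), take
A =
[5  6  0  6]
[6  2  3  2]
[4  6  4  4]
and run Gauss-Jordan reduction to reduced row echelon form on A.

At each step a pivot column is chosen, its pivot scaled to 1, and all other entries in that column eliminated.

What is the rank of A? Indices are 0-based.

rank = 3

step 1: normalize row 0 (÷5) = (1, 4, 0, 4)
  row 1: subtract 6×row0 = (0, 6, 3, 6)
  row 2: subtract 4×row0 = (0, 4, 4, 2)
step 2: normalize row 1 (÷6) = (0, 1, 4, 1)
  row 0: subtract 4×row1 = (1, 0, 5, 0)
  row 2: subtract 4×row1 = (0, 0, 2, 5)
step 3: normalize row 2 (÷2) = (0, 0, 1, 6)
  row 0: subtract 5×row2 = (1, 0, 0, 5)
  row 1: subtract 4×row2 = (0, 1, 0, 5)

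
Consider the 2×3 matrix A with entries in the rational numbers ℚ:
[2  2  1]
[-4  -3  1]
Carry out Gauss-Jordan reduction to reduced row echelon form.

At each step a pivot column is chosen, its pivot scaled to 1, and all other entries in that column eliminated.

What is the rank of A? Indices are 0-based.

[1] R0 /= 2  ⇒  (1, 1, 1/2)
     R1 -= -4·R0  ⇒  (0, 1, 3)
[2] R1 /= 1  ⇒  (0, 1, 3)
     R0 -= 1·R1  ⇒  (1, 0, -5/2)

rank = 2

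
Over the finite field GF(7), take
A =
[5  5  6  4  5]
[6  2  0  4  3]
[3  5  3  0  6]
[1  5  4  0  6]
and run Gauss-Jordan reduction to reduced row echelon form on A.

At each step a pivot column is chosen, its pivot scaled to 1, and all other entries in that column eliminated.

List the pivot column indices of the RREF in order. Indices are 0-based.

pivot columns: 0, 1, 2, 4

step 1: normalize row 0 (÷5) = (1, 1, 4, 5, 1)
  row 1: subtract 6×row0 = (0, 3, 4, 2, 4)
  row 2: subtract 3×row0 = (0, 2, 5, 6, 3)
  row 3: subtract 1×row0 = (0, 4, 0, 2, 5)
step 2: normalize row 1 (÷3) = (0, 1, 6, 3, 6)
  row 0: subtract 1×row1 = (1, 0, 5, 2, 2)
  row 2: subtract 2×row1 = (0, 0, 0, 0, 5)
  row 3: subtract 4×row1 = (0, 0, 4, 4, 2)
step 3: exchange rows 2,3
step 3: normalize row 2 (÷4) = (0, 0, 1, 1, 4)
  row 0: subtract 5×row2 = (1, 0, 0, 4, 3)
  row 1: subtract 6×row2 = (0, 1, 0, 4, 3)
skip col 3 (zero from row 3)
step 4: normalize row 3 (÷5) = (0, 0, 0, 0, 1)
  row 0: subtract 3×row3 = (1, 0, 0, 4, 0)
  row 1: subtract 3×row3 = (0, 1, 0, 4, 0)
  row 2: subtract 4×row3 = (0, 0, 1, 1, 0)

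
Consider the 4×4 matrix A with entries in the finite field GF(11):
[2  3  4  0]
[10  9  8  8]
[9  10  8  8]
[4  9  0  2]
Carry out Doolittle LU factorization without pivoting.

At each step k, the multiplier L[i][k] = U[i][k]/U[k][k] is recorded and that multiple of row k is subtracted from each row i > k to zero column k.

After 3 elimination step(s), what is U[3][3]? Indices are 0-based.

U[3][3] = 10

Step 1: pivot at (0,0) is 2.
  row1 ← row1 − (5)·row0  ⇒  L[1][0]=5, U row1=(0, 5, 10, 8)
  row2 ← row2 − (10)·row0  ⇒  L[2][0]=10, U row2=(0, 2, 1, 8)
  row3 ← row3 − (2)·row0  ⇒  L[3][0]=2, U row3=(0, 3, 3, 2)
Step 2: pivot at (1,1) is 5.
  row2 ← row2 − (7)·row1  ⇒  L[2][1]=7, U row2=(0, 0, 8, 7)
  row3 ← row3 − (5)·row1  ⇒  L[3][1]=5, U row3=(0, 0, 8, 6)
Step 3: pivot at (2,2) is 8.
  row3 ← row3 − (1)·row2  ⇒  L[3][2]=1, U row3=(0, 0, 0, 10)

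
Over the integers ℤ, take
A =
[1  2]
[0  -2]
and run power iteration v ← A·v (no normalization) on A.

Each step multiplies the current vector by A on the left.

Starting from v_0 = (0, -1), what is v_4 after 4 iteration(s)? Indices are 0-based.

v_0 = (0, -1).
v_1 = A·v_0 = (-2, 2).
v_2 = A·v_1 = (2, -4).
v_3 = A·v_2 = (-6, 8).
v_4 = A·v_3 = (10, -16).

v_4 = (10, -16)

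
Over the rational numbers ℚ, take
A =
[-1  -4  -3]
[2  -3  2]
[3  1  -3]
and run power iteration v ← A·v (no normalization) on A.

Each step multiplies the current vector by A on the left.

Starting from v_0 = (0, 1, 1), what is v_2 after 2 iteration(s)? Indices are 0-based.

v_2 = (17, -15, -16)

v_0 = (0, 1, 1).
v_1 = A·v_0 = (-7, -1, -2).
v_2 = A·v_1 = (17, -15, -16).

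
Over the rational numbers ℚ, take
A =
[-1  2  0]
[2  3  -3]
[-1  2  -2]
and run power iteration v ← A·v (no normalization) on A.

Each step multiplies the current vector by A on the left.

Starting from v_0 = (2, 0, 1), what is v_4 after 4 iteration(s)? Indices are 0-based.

v_4 = (-8, 69, 4)

v_0 = (2, 0, 1).
v_1 = A·v_0 = (-2, 1, -4).
v_2 = A·v_1 = (4, 11, 12).
v_3 = A·v_2 = (18, 5, -6).
v_4 = A·v_3 = (-8, 69, 4).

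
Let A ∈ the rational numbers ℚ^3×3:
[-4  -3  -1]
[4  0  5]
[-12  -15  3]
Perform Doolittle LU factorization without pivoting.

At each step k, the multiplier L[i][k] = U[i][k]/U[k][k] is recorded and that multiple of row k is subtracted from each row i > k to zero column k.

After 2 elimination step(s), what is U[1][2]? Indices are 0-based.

k=0: U[0][0]=-4
  eliminate (1,0): mult=-1, new row 1: (0, -3, 4); set L[1][0]=-1
  eliminate (2,0): mult=3, new row 2: (0, -6, 6); set L[2][0]=3
k=1: U[1][1]=-3
  eliminate (2,1): mult=2, new row 2: (0, 0, -2); set L[2][1]=2

U[1][2] = 4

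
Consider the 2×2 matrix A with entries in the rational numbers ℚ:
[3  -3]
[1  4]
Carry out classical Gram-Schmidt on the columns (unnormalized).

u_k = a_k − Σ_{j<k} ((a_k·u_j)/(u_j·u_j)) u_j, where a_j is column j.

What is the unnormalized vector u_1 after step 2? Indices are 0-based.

Step 1: u_0 = a_0 = (3, 1).
Step 2: u_1 = a_1 − (-1/2)·u_0 = (-3/2, 9/2).

u_1 = (-3/2, 9/2)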